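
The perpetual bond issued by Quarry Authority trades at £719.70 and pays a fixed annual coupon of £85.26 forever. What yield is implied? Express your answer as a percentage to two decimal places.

11.85%

P = C/r ⇒ r = C/P = £85.26/£719.70 = 0.118466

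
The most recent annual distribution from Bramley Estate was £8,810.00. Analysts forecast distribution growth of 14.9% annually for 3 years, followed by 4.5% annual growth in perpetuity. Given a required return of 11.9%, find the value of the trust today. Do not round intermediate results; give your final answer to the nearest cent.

D_1 = 10122.69000
D_2 = 11630.97081
D_3 = 13363.98546
Terminal value at year 3: TV = D_3×(1+g_2)/(r−g_2) = 13965.36481/0.074 = 188721.14603
P_0 = D_1/(1+r)^1 + D_2/(1+r)^2 + D_3/(1+r)^3 + TV/(1+r)^3
    = 9046.19303 + 9288.71831 + 9537.74561 + 134688.43466 = 162561.09161

£162561.09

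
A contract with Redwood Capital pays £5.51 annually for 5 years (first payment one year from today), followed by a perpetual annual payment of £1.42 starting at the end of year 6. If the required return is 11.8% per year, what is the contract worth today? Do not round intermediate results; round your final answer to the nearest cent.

PV of 5-year annuity: £5.51 × [1 − (1+0.118)^−5] / 0.118 = 19.96112
Perpetuity value at year 5: £1.42 / 0.118 = 12.03390
PV of perpetuity: 12.03390 / (1+0.118)^5 = 6.88965
Total PV = 19.96112 + 6.88965 = 26.85078

£26.85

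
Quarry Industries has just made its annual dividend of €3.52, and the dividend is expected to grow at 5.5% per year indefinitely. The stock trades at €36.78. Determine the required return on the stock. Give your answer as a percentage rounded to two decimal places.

15.60%

D₁ = €3.52 × 1.055 = €3.7136
P = D₁/(r − g) ⇒ r = D₁/P + g = €3.7136/€36.78 + 0.055 = 0.100968 + 0.055 = 0.155968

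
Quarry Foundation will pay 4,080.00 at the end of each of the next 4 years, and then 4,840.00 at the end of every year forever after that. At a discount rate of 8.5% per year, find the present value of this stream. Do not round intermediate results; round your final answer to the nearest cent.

54451.72

PV of 4-year annuity: 4,080.00 × [1 − (1+0.085)^−4] / 0.085 = 13364.43436
Perpetuity value at year 4: 4,840.00 / 0.085 = 56941.17647
PV of perpetuity: 56941.17647 / (1+0.085)^4 = 41087.28866
Total PV = 13364.43436 + 41087.28866 = 54451.72301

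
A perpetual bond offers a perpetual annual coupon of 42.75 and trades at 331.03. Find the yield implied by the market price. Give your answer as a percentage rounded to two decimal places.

12.91%

P = C/r ⇒ r = C/P = 42.75/331.03 = 0.129142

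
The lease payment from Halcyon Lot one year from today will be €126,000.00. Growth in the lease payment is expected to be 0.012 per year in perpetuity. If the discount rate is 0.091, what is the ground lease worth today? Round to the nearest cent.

€1594936.71

Growing perpetuity: P = D₁ / (r − g) = €126,000.0000 / (0.091 − 0.012) = €1,594,936.71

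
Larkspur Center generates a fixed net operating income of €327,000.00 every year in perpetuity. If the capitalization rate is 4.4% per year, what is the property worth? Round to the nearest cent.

Level perpetuity: PV = C / r = €327,000.00 / 0.044 = €7,431,818.18

€7431818.18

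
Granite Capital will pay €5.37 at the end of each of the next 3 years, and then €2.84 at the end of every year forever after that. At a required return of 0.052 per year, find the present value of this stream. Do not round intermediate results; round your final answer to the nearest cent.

€61.48

PV of 3-year annuity: €5.37 × [1 − (1+0.052)^−3] / 0.052 = 14.56921
Perpetuity value at year 3: €2.84 / 0.052 = 54.61538
PV of perpetuity: 54.61538 / (1+0.052)^3 = 46.91025
Total PV = 14.56921 + 46.91025 = 61.47946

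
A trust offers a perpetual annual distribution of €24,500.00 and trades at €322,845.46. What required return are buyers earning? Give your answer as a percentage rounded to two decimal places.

P = C/r ⇒ r = C/P = €24,500.00/€322,845.46 = 0.075888

7.59%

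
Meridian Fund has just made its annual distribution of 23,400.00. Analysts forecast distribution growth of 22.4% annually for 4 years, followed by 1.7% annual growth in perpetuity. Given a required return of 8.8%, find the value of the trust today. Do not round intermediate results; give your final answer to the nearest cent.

D_1 = 28641.60000
D_2 = 35057.31840
D_3 = 42910.15772
D_4 = 52522.03305
Terminal value at year 4: TV = D_4×(1+g_2)/(r−g_2) = 53414.90761/0.071 = 752322.64244
P_0 = D_1/(1+r)^1 + D_2/(1+r)^2 + D_3/(1+r)^3 + D_4/(1+r)^4 + TV/(1+r)^4
    = 26325.00000 + 29615.62500 + 33317.57812 + 37482.27539 + 536894.00102 = 663634.47953

663634.48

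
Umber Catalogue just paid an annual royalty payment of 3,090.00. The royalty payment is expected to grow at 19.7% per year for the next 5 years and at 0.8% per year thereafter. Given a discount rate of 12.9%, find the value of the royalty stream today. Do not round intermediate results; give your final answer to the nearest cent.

52961.59

D_1 = 3698.73000
D_2 = 4427.37981
D_3 = 5299.57363
D_4 = 6343.58964
D_5 = 7593.27680
Terminal value at year 5: TV = D_5×(1+g_2)/(r−g_2) = 7654.02301/0.121 = 63256.38852
P_0 = D_1/(1+r)^1 + D_2/(1+r)^2 + D_3/(1+r)^3 + D_4/(1+r)^4 + D_5/(1+r)^5 + TV/(1+r)^5
    = 3276.11160 + 3473.43276 + 3682.63863 + 3904.44503 + 4139.61090 + 34485.35361 = 52961.59255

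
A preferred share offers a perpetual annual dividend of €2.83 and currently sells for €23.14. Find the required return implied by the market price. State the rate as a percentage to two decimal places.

P = C/r ⇒ r = C/P = €2.83/€23.14 = 0.122299

12.23%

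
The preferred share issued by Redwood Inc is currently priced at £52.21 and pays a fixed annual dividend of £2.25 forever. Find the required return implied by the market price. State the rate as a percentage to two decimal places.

P = C/r ⇒ r = C/P = £2.25/£52.21 = 0.043095

4.31%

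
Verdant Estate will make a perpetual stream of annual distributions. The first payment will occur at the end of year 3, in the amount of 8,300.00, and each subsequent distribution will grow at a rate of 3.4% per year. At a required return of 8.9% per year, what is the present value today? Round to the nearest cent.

127250.54

Value at end of year 2: C₁ / (r − g) = 8,300.00 / (0.089 − 0.034) = 150,909.0909
Discount to today: PV = 150,909.0909 / (1 + 0.089)^2 = 150,909.0909 / 1.185921 = 127,250.54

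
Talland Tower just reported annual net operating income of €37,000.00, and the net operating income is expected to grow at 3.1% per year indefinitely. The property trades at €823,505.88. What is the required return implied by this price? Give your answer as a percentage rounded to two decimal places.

D₁ = €37,000.00 × 1.031 = €38,147.0000
P = D₁/(r − g) ⇒ r = D₁/P + g = €38,147.0000/€823,505.88 + 0.031 = 0.046323 + 0.031 = 0.077323

7.73%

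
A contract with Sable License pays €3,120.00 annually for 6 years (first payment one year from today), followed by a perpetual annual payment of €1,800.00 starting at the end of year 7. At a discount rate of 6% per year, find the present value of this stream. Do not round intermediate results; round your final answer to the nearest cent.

PV of 6-year annuity: €3,120.00 × [1 − (1+0.06)^−6] / 0.06 = 15342.05190
Perpetuity value at year 6: €1,800.00 / 0.06 = 30000.00000
PV of perpetuity: 30000.00000 / (1+0.06)^6 = 21148.81621
Total PV = 15342.05190 + 21148.81621 = 36490.86811

€36490.87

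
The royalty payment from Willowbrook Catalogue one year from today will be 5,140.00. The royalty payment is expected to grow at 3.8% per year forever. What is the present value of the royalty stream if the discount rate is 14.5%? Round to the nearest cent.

Growing perpetuity: P = D₁ / (r − g) = 5,140.0000 / (0.145 − 0.038) = 48,037.38

48037.38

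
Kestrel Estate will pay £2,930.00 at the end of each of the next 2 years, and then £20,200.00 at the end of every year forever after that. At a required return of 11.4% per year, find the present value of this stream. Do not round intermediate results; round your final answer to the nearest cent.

PV of 2-year annuity: £2,930.00 × [1 − (1+0.114)^−2] / 0.114 = 4991.16838
Perpetuity value at year 2: £20,200.00 / 0.114 = 177192.98246
PV of perpetuity: 177192.98246 / (1+0.114)^2 = 142782.87960
Total PV = 4991.16838 + 142782.87960 = 147774.04799

£147774.05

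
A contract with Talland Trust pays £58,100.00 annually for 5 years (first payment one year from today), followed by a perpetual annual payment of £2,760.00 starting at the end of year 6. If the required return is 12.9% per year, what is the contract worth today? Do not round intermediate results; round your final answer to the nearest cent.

£216514.79

PV of 5-year annuity: £58,100.00 × [1 − (1+0.129)^−5] / 0.129 = 204850.72852
Perpetuity value at year 5: £2,760.00 / 0.129 = 21395.34884
PV of perpetuity: 21395.34884 / (1+0.129)^5 = 11664.05777
Total PV = 204850.72852 + 11664.05777 = 216514.78630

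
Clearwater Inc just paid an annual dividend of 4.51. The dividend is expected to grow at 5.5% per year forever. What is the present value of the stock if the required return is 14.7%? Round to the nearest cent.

D₁ = D₀ × (1 + g) = 4.51 × 1.055 = 4.7581
Growing perpetuity: P = D₁ / (r − g) = 4.7581 / (0.147 − 0.055) = 51.72

51.72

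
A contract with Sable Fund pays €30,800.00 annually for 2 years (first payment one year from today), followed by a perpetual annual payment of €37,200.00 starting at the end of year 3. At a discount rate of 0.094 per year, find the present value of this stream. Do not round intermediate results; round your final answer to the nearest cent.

PV of 2-year annuity: €30,800.00 × [1 − (1+0.094)^−2] / 0.094 = 53888.08492
Perpetuity value at year 2: €37,200.00 / 0.094 = 395744.68085
PV of perpetuity: 395744.68085 / (1+0.094)^2 = 330659.07180
Total PV = 53888.08492 + 330659.07180 = 384547.15671

€384547.16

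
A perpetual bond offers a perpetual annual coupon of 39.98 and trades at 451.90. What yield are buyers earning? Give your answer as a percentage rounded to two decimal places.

8.85%

P = C/r ⇒ r = C/P = 39.98/451.90 = 0.088471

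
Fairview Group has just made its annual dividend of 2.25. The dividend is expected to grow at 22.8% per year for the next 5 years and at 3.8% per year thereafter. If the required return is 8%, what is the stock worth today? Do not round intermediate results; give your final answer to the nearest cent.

122.49

D_1 = 2.76300
D_2 = 3.39296
D_3 = 4.16656
D_4 = 5.11654
D_5 = 6.28311
Terminal value at year 5: TV = D_5×(1+g_2)/(r−g_2) = 6.52186/0.042 = 155.28246
P_0 = D_1/(1+r)^1 + D_2/(1+r)^2 + D_3/(1+r)^3 + D_4/(1+r)^4 + D_5/(1+r)^5 + TV/(1+r)^5
    = 2.55833 + 2.90892 + 3.30755 + 3.76081 + 4.27618 + 105.68264 = 122.49442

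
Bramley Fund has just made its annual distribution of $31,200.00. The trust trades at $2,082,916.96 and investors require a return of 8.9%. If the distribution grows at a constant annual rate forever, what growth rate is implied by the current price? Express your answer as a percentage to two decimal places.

7.29%

P = D₀(1+g)/(r−g) ⇒ P(r−g) = D₀(1+g) ⇒ g(P+D₀) = P·r − D₀
g = (P·r − D₀)/(P + D₀) = ($2,082,916.96×0.089 − $31,200.00) / ($2,082,916.96 + $31,200.00) = 0.072929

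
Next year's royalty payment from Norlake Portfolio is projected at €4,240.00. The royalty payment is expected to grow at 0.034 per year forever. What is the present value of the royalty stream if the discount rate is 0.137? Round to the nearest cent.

€41165.05

Growing perpetuity: P = D₁ / (r − g) = €4,240.0000 / (0.137 − 0.034) = €41,165.05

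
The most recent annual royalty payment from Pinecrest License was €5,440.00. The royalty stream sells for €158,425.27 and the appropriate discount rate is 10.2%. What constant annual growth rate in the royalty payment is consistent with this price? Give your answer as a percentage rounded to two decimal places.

P = D₀(1+g)/(r−g) ⇒ P(r−g) = D₀(1+g) ⇒ g(P+D₀) = P·r − D₀
g = (P·r − D₀)/(P + D₀) = (€158,425.27×0.102 − €5,440.00) / (€158,425.27 + €5,440.00) = 0.065416

6.54%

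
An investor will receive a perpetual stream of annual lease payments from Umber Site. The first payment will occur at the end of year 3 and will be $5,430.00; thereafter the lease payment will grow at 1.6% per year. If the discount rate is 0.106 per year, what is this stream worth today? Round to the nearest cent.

$49322.73

Value at end of year 2: C₁ / (r − g) = $5,430.00 / (0.106 − 0.016) = $60,333.3333
Discount to today: PV = $60,333.3333 / (1 + 0.106)^2 = $60,333.3333 / 1.223236 = $49,322.73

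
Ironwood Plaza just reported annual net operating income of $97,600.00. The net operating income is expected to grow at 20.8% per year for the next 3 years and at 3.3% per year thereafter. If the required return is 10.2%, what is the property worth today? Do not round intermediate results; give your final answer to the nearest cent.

$2277500.58

D_1 = 117900.80000
D_2 = 142424.16640
D_3 = 172048.39301
Terminal value at year 3: TV = D_3×(1+g_2)/(r−g_2) = 177725.98998/0.069 = 2575738.98523
P_0 = D_1/(1+r)^1 + D_2/(1+r)^2 + D_3/(1+r)^3 + TV/(1+r)^3
    = 106988.02178 + 117279.06562 + 128559.99207 + 1924673.50450 = 2277500.58397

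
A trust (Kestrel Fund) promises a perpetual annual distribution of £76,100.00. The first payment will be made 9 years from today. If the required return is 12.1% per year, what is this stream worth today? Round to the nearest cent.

Value at end of year 8: C / r = £76,100.00 / 0.121 = £628,925.6198
Discount to today: PV = £628,925.6198 / (1 + 0.121)^8 = £628,925.6198 / 2.493704 = £252,205.40

£252205.40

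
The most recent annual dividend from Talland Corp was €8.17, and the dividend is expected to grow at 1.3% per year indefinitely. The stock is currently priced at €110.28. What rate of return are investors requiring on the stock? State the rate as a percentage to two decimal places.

D₁ = €8.17 × 1.013 = €8.2762
P = D₁/(r − g) ⇒ r = D₁/P + g = €8.2762/€110.28 + 0.013 = 0.075047 + 0.013 = 0.088047

8.80%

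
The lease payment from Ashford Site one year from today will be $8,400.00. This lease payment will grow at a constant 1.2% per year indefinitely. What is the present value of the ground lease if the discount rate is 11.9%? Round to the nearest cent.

Growing perpetuity: P = D₁ / (r − g) = $8,400.0000 / (0.119 − 0.012) = $78,504.67

$78504.67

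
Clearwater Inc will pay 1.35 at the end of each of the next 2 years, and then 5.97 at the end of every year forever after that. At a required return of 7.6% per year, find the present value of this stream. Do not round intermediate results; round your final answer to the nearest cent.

70.27

PV of 2-year annuity: 1.35 × [1 − (1+0.076)^−2] / 0.076 = 2.42068
Perpetuity value at year 2: 5.97 / 0.076 = 78.55263
PV of perpetuity: 78.55263 / (1+0.076)^2 = 67.84787
Total PV = 2.42068 + 67.84787 = 70.26854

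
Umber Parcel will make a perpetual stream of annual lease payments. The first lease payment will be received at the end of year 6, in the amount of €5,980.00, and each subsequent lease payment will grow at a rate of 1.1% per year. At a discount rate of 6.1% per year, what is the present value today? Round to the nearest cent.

Value at end of year 5: C₁ / (r − g) = €5,980.00 / (0.061 − 0.011) = €119,600.0000
Discount to today: PV = €119,600.0000 / (1 + 0.061)^5 = €119,600.0000 / 1.344550 = €88,951.70

€88951.70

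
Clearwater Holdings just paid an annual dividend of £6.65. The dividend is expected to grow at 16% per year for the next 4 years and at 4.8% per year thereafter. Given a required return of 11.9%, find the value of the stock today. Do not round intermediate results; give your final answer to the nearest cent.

D_1 = 7.71400
D_2 = 8.94824
D_3 = 10.37996
D_4 = 12.04075
Terminal value at year 4: TV = D_4×(1+g_2)/(r−g_2) = 12.61871/0.071 = 177.72828
P_0 = D_1/(1+r)^1 + D_2/(1+r)^2 + D_3/(1+r)^3 + D_4/(1+r)^4 + TV/(1+r)^4
    = 6.89366 + 7.14624 + 7.40807 + 7.67951 + 113.35383 = 142.48130

£142.48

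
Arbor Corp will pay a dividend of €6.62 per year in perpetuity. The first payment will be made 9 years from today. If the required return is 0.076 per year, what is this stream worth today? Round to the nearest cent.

€48.48

Value at end of year 8: C / r = €6.62 / 0.076 = €87.1053
Discount to today: PV = €87.1053 / (1 + 0.076)^8 = €87.1053 / 1.796794 = €48.48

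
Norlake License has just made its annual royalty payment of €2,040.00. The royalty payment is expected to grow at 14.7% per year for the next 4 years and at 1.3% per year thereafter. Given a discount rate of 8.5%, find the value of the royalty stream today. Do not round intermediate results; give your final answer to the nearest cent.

€45240.35

D_1 = 2339.88000
D_2 = 2683.84236
D_3 = 3078.36719
D_4 = 3530.88716
Terminal value at year 4: TV = D_4×(1+g_2)/(r−g_2) = 3576.78870/0.072 = 49677.62079
P_0 = D_1/(1+r)^1 + D_2/(1+r)^2 + D_3/(1+r)^3 + D_4/(1+r)^4 + TV/(1+r)^4
    = 2156.57143 + 2279.80408 + 2410.07860 + 2547.79738 + 35846.09366 = 45240.34515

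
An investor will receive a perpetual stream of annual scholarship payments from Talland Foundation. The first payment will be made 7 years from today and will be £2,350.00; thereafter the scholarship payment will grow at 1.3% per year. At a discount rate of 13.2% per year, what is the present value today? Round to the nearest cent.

£9385.17

Value at end of year 6: C₁ / (r − g) = £2,350.00 / (0.132 − 0.013) = £19,747.8992
Discount to today: PV = £19,747.8992 / (1 + 0.132)^6 = £19,747.8992 / 2.104159 = £9,385.17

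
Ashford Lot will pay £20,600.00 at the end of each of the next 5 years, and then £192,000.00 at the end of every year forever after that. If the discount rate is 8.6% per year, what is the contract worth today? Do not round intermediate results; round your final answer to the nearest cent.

PV of 5-year annuity: £20,600.00 × [1 − (1+0.086)^−5] / 0.086 = 80965.38880
Perpetuity value at year 5: £192,000.00 / 0.086 = 2232558.13953
PV of perpetuity: 2232558.13953 / (1+0.086)^5 = 1477929.27302
Total PV = 80965.38880 + 1477929.27302 = 1558894.66182

£1558894.66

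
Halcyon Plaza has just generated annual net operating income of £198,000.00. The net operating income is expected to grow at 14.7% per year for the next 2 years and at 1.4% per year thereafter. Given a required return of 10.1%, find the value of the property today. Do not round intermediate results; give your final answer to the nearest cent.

D_1 = 227106.00000
D_2 = 260490.58200
Terminal value at year 2: TV = D_2×(1+g_2)/(r−g_2) = 264137.45015/0.087 = 3036062.64538
P_0 = D_1/(1+r)^1 + D_2/(1+r)^2 + TV/(1+r)^2
    = 206272.47956 + 214890.58498 + 2504586.81801 = 2925749.88255

£2925749.88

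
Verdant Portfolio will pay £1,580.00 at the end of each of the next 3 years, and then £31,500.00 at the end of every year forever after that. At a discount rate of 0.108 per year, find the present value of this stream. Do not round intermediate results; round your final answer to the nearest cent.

PV of 3-year annuity: £1,580.00 × [1 − (1+0.108)^−3] / 0.108 = 3874.53960
Perpetuity value at year 3: £31,500.00 / 0.108 = 291666.66667
PV of perpetuity: 291666.66667 / (1+0.108)^3 = 214421.09875
Total PV = 3874.53960 + 214421.09875 = 218295.63835

£218295.64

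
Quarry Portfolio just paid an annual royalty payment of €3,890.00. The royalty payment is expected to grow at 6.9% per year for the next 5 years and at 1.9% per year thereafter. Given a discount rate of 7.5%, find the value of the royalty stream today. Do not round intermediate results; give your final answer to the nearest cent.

D_1 = 4158.41000
D_2 = 4445.34029
D_3 = 4752.06877
D_4 = 5079.96152
D_5 = 5430.47886
Terminal value at year 5: TV = D_5×(1+g_2)/(r−g_2) = 5533.65796/0.056 = 98815.32068
P_0 = D_1/(1+r)^1 + D_2/(1+r)^2 + D_3/(1+r)^3 + D_4/(1+r)^4 + D_5/(1+r)^5 + TV/(1+r)^5
    = 3868.28837 + 3846.69793 + 3825.22798 + 3803.87787 + 3782.64693 + 68830.66463 = 87957.40371

€87957.40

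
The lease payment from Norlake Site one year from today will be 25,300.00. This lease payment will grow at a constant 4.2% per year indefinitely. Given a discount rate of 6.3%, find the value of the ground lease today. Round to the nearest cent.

1204761.90

Growing perpetuity: P = D₁ / (r − g) = 25,300.0000 / (0.063 − 0.042) = 1,204,761.90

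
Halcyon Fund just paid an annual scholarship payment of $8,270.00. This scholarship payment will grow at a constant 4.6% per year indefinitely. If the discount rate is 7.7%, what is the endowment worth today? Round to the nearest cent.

D₁ = D₀ × (1 + g) = $8,270.00 × 1.046 = $8,650.4200
Growing perpetuity: P = D₁ / (r − g) = $8,650.4200 / (0.077 − 0.046) = $279,045.81

$279045.81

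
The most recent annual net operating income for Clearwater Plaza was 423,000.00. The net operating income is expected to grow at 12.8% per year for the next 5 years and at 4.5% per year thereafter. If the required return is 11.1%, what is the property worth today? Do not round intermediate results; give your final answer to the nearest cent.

9439924.97

D_1 = 477144.00000
D_2 = 538218.43200
D_3 = 607110.39130
D_4 = 684820.52138
D_5 = 772477.54812
Terminal value at year 5: TV = D_5×(1+g_2)/(r−g_2) = 807239.03778/0.066 = 12230894.51188
P_0 = D_1/(1+r)^1 + D_2/(1+r)^2 + D_3/(1+r)^3 + D_4/(1+r)^4 + D_5/(1+r)^5 + TV/(1+r)^5
    = 429472.54725 + 436044.13439 + 442716.27686 + 449490.51332 + 456368.40596 + 7225833.09436 = 9439924.97213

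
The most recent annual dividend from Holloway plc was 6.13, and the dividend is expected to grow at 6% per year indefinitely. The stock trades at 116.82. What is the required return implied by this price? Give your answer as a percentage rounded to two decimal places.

D₁ = 6.13 × 1.06 = 6.4978
P = D₁/(r − g) ⇒ r = D₁/P + g = 6.4978/116.82 + 0.06 = 0.055622 + 0.06 = 0.115622

11.56%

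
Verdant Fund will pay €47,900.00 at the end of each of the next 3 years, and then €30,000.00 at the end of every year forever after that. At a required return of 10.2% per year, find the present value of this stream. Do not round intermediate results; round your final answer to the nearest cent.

PV of 3-year annuity: €47,900.00 × [1 − (1+0.102)^−3] / 0.102 = 118702.03382
Perpetuity value at year 3: €30,000.00 / 0.102 = 294117.64706
PV of perpetuity: 294117.64706 / (1+0.102)^3 = 219773.99331
Total PV = 118702.03382 + 219773.99331 = 338476.02713

€338476.03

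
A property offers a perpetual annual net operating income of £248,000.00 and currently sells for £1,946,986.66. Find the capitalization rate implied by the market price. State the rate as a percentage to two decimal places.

P = C/r ⇒ r = C/P = £248,000.00/£1,946,986.66 = 0.127376

12.74%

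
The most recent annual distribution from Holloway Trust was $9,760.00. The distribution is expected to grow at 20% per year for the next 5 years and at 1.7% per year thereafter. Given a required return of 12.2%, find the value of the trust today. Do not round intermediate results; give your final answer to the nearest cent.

D_1 = 11712.00000
D_2 = 14054.40000
D_3 = 16865.28000
D_4 = 20238.33600
D_5 = 24286.00320
Terminal value at year 5: TV = D_5×(1+g_2)/(r−g_2) = 24698.86525/0.105 = 235227.28814
P_0 = D_1/(1+r)^1 + D_2/(1+r)^2 + D_3/(1+r)^3 + D_4/(1+r)^4 + D_5/(1+r)^5 + TV/(1+r)^5
    = 10438.50267 + 11164.17398 + 11940.29303 + 12770.36688 + 13658.14639 + 132288.90363 = 192260.38658

$192260.39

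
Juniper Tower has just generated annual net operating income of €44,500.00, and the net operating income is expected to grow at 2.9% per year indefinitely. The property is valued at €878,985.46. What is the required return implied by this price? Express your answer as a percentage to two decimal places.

D₁ = €44,500.00 × 1.029 = €45,790.5000
P = D₁/(r − g) ⇒ r = D₁/P + g = €45,790.5000/€878,985.46 + 0.029 = 0.052095 + 0.029 = 0.081095

8.11%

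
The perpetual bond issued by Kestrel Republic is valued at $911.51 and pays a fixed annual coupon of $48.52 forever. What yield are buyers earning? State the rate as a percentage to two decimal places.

5.32%

P = C/r ⇒ r = C/P = $48.52/$911.51 = 0.053230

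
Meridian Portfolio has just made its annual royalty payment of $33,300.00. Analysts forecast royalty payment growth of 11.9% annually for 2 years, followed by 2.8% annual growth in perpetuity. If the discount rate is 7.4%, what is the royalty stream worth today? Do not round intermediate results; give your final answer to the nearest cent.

D_1 = 37262.70000
D_2 = 41696.96130
Terminal value at year 2: TV = D_2×(1+g_2)/(r−g_2) = 42864.47622/0.046 = 931836.43949
P_0 = D_1/(1+r)^1 + D_2/(1+r)^2 + TV/(1+r)^2
    = 34695.25140 + 36148.96305 + 807850.73941 = 878694.95385

$878694.95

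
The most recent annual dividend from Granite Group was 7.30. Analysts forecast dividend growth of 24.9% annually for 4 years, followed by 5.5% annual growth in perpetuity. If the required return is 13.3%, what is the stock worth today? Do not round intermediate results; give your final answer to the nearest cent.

D_1 = 9.11770
D_2 = 11.38801
D_3 = 14.22362
D_4 = 17.76530
Terminal value at year 4: TV = D_4×(1+g_2)/(r−g_2) = 18.74239/0.078 = 240.28711
P_0 = D_1/(1+r)^1 + D_2/(1+r)^2 + D_3/(1+r)^3 + D_4/(1+r)^4 + TV/(1+r)^4
    = 8.04740 + 8.87131 + 9.77959 + 10.78085 + 145.81790 = 183.29704

183.30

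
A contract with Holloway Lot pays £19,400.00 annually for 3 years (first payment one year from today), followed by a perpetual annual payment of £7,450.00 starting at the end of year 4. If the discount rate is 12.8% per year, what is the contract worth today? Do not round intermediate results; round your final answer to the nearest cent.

£86515.00

PV of 3-year annuity: £19,400.00 × [1 − (1+0.128)^−3] / 0.128 = 45962.36793
Perpetuity value at year 3: £7,450.00 / 0.128 = 58203.12500
PV of perpetuity: 58203.12500 / (1+0.128)^3 = 40552.62804
Total PV = 45962.36793 + 40552.62804 = 86514.99597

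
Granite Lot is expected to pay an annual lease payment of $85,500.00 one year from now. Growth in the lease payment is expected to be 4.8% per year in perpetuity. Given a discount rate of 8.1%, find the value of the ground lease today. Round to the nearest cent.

$2590909.09

Growing perpetuity: P = D₁ / (r − g) = $85,500.0000 / (0.081 − 0.048) = $2,590,909.09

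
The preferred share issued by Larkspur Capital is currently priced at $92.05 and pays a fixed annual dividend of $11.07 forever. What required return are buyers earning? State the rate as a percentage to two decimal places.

12.03%

P = C/r ⇒ r = C/P = $11.07/$92.05 = 0.120261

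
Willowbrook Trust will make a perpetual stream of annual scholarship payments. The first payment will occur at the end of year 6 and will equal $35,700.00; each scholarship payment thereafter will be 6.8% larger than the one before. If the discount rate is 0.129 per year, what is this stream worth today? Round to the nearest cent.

$319057.29

Value at end of year 5: C₁ / (r − g) = $35,700.00 / (0.129 − 0.068) = $585,245.9016
Discount to today: PV = $585,245.9016 / (1 + 0.129)^5 = $585,245.9016 / 1.834297 = $319,057.29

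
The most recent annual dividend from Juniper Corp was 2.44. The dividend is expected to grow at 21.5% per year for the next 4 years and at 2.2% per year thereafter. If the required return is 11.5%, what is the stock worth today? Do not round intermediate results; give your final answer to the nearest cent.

49.96

D_1 = 2.96460
D_2 = 3.60199
D_3 = 4.37642
D_4 = 5.31735
Terminal value at year 4: TV = D_4×(1+g_2)/(r−g_2) = 5.43433/0.093 = 58.43363
P_0 = D_1/(1+r)^1 + D_2/(1+r)^2 + D_3/(1+r)^3 + D_4/(1+r)^4 + TV/(1+r)^4
    = 2.65883 + 2.89729 + 3.15714 + 3.44029 + 37.80623 = 49.95980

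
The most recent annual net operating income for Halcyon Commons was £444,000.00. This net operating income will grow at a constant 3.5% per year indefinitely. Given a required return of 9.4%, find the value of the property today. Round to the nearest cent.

D₁ = D₀ × (1 + g) = £444,000.00 × 1.035 = £459,540.0000
Growing perpetuity: P = D₁ / (r − g) = £459,540.0000 / (0.094 − 0.035) = £7,788,813.56

£7788813.56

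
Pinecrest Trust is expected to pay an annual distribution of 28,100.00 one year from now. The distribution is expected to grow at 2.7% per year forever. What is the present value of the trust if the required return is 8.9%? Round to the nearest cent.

453225.81

Growing perpetuity: P = D₁ / (r − g) = 28,100.0000 / (0.089 − 0.027) = 453,225.81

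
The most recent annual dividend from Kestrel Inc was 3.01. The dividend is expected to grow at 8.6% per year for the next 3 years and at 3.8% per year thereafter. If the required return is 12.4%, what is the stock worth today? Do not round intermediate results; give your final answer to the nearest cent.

D_1 = 3.26886
D_2 = 3.54998
D_3 = 3.85528
Terminal value at year 3: TV = D_3×(1+g_2)/(r−g_2) = 4.00178/0.086 = 46.53234
P_0 = D_1/(1+r)^1 + D_2/(1+r)^2 + D_3/(1+r)^3 + TV/(1+r)^3
    = 2.90824 + 2.80992 + 2.71492 + 32.76845 = 41.20153

41.20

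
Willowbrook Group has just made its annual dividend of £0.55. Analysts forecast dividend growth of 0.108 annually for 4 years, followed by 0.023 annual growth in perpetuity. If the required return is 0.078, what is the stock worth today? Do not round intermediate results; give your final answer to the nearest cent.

£13.77

D_1 = 0.60940
D_2 = 0.67522
D_3 = 0.74814
D_4 = 0.82894
Terminal value at year 4: TV = D_4×(1+g_2)/(r−g_2) = 0.84800/0.055 = 15.41824
P_0 = D_1/(1+r)^1 + D_2/(1+r)^2 + D_3/(1+r)^3 + D_4/(1+r)^4 + TV/(1+r)^4
    = 0.56531 + 0.58104 + 0.59721 + 0.61383 + 11.41720 = 13.77458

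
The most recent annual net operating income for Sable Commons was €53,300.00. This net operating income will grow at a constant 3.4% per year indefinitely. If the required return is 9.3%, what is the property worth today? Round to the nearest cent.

D₁ = D₀ × (1 + g) = €53,300.00 × 1.034 = €55,112.2000
Growing perpetuity: P = D₁ / (r − g) = €55,112.2000 / (0.093 − 0.034) = €934,105.08

€934105.08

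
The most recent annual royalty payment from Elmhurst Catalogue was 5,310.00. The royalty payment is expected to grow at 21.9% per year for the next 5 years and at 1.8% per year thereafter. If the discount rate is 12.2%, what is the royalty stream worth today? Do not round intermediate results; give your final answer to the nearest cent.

D_1 = 6472.89000
D_2 = 7890.45291
D_3 = 9618.46210
D_4 = 11724.90530
D_5 = 14292.65956
Terminal value at year 5: TV = D_5×(1+g_2)/(r−g_2) = 14549.92743/0.104 = 139903.14835
P_0 = D_1/(1+r)^1 + D_2/(1+r)^2 + D_3/(1+r)^3 + D_4/(1+r)^4 + D_5/(1+r)^5 + TV/(1+r)^5
    = 5769.06417 + 6267.81571 + 6809.68569 + 7398.40184 + 8038.01412 + 78679.79203 = 112962.77355

112962.77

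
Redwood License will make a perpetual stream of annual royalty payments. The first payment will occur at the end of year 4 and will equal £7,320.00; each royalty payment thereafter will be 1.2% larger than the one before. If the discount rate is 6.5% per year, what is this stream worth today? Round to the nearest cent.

£114336.89

Value at end of year 3: C₁ / (r − g) = £7,320.00 / (0.065 − 0.012) = £138,113.2075
Discount to today: PV = £138,113.2075 / (1 + 0.065)^3 = £138,113.2075 / 1.207950 = £114,336.89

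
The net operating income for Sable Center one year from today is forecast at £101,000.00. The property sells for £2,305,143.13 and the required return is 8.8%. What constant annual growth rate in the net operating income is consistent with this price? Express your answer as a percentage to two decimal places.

4.42%

P = D₁/(r−g) ⇒ g = r − D₁/P = 0.088 − £101,000.00/£2,305,143.13 = 0.044185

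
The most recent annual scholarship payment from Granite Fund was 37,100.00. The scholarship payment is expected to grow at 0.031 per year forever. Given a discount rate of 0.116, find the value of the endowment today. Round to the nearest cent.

450001.18

D₁ = D₀ × (1 + g) = 37,100.00 × 1.031 = 38,250.1000
Growing perpetuity: P = D₁ / (r − g) = 38,250.1000 / (0.116 − 0.031) = 450,001.18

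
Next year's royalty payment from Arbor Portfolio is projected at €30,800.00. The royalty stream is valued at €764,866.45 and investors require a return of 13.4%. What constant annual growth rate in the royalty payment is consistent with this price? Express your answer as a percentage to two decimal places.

P = D₁/(r−g) ⇒ g = r − D₁/P = 0.134 − €30,800.00/€764,866.45 = 0.093732

9.37%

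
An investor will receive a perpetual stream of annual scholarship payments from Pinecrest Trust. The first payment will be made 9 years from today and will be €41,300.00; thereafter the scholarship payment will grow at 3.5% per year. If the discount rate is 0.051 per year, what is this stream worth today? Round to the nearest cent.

€1733837.30

Value at end of year 8: C₁ / (r − g) = €41,300.00 / (0.051 − 0.035) = €2,581,250.0000
Discount to today: PV = €2,581,250.0000 / (1 + 0.051)^8 = €2,581,250.0000 / 1.488750 = €1,733,837.30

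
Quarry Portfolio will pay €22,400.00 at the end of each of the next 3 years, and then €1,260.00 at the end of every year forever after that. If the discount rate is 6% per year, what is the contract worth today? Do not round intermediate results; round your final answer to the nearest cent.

€77507.47

PV of 3-year annuity: €22,400.00 × [1 − (1+0.06)^−3] / 0.06 = 59875.46767
Perpetuity value at year 3: €1,260.00 / 0.06 = 21000.00000
PV of perpetuity: 21000.00000 / (1+0.06)^3 = 17632.00494
Total PV = 59875.46767 + 17632.00494 = 77507.47261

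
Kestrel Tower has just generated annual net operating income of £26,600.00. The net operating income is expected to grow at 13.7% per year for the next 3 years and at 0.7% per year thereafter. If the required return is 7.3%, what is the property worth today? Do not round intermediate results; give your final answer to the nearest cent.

£572594.98

D_1 = 30244.20000
D_2 = 34387.65540
D_3 = 39098.76419
Terminal value at year 3: TV = D_3×(1+g_2)/(r−g_2) = 39372.45554/0.066 = 596552.35665
P_0 = D_1/(1+r)^1 + D_2/(1+r)^2 + D_3/(1+r)^3 + TV/(1+r)^3
    = 28186.57968 + 29867.79226 + 31649.28220 + 482891.32090 = 572594.97505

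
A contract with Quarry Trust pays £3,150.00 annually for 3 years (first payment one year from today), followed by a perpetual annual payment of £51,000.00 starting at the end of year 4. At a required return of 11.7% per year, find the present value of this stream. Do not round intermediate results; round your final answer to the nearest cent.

£320374.73

PV of 3-year annuity: £3,150.00 × [1 − (1+0.117)^−3] / 0.117 = 7604.94299
Perpetuity value at year 3: £51,000.00 / 0.117 = 435897.43590
PV of perpetuity: 435897.43590 / (1+0.117)^3 = 312769.78747
Total PV = 7604.94299 + 312769.78747 = 320374.73047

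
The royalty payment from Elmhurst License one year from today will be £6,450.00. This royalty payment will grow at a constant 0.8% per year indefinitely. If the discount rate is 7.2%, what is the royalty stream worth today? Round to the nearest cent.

£100781.25

Growing perpetuity: P = D₁ / (r − g) = £6,450.0000 / (0.072 − 0.008) = £100,781.25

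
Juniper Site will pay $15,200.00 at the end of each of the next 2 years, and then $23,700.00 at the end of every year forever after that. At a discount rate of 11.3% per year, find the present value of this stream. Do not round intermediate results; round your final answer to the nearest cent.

PV of 2-year annuity: $15,200.00 × [1 − (1+0.113)^−2] / 0.113 = 25927.02917
Perpetuity value at year 2: $23,700.00 / 0.113 = 209734.51327
PV of perpetuity: 209734.51327 / (1+0.113)^2 = 169308.81647
Total PV = 25927.02917 + 169308.81647 = 195235.84565

$195235.85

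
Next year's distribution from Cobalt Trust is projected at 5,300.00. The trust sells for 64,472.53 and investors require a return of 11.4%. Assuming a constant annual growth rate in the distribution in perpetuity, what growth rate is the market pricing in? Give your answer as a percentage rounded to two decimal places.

3.18%

P = D₁/(r−g) ⇒ g = r − D₁/P = 0.114 − 5,300.00/64,472.53 = 0.031794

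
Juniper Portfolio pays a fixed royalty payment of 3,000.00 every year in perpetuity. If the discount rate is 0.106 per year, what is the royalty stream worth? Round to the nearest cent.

28301.89

Level perpetuity: PV = C / r = 3,000.00 / 0.106 = 28,301.89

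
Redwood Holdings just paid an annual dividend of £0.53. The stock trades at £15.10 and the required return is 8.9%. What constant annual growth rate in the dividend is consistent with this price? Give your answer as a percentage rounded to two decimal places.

5.21%

P = D₀(1+g)/(r−g) ⇒ P(r−g) = D₀(1+g) ⇒ g(P+D₀) = P·r − D₀
g = (P·r − D₀)/(P + D₀) = (£15.10×0.089 − £0.53) / (£15.10 + £0.53) = 0.052073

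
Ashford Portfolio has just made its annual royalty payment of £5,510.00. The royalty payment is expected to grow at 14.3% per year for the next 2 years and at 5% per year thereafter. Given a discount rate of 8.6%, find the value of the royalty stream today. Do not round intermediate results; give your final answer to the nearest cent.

D_1 = 6297.93000
D_2 = 7198.53399
Terminal value at year 2: TV = D_2×(1+g_2)/(r−g_2) = 7558.46069/0.036 = 209957.24138
P_0 = D_1/(1+r)^1 + D_2/(1+r)^2 + TV/(1+r)^2
    = 5799.19890 + 6103.57674 + 178020.98818 = 189923.76381

£189923.76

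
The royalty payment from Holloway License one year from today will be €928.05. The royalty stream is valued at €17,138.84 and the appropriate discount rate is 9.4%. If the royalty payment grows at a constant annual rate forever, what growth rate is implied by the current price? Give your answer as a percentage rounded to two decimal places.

3.99%

P = D₁/(r−g) ⇒ g = r − D₁/P = 0.094 − €928.05/€17,138.84 = 0.039851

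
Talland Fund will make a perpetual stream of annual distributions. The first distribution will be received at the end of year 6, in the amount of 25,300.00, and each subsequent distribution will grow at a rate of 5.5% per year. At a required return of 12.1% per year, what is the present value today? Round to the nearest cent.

216545.18

Value at end of year 5: C₁ / (r − g) = 25,300.00 / (0.121 − 0.055) = 383,333.3333
Discount to today: PV = 383,333.3333 / (1 + 0.121)^5 = 383,333.3333 / 1.770223 = 216,545.18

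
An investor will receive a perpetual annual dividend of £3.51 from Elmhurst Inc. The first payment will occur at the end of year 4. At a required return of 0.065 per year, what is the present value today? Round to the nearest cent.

£44.70

Value at end of year 3: C / r = £3.51 / 0.065 = £54.0000
Discount to today: PV = £54.0000 / (1 + 0.065)^3 = £54.0000 / 1.207950 = £44.70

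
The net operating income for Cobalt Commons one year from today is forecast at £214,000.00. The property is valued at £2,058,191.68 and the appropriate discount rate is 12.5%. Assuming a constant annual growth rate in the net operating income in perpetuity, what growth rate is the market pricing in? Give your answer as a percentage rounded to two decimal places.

P = D₁/(r−g) ⇒ g = r − D₁/P = 0.125 − £214,000.00/£2,058,191.68 = 0.021025

2.10%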